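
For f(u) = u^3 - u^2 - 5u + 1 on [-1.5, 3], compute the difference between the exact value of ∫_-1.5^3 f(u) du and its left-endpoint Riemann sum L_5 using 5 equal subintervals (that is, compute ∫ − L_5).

Exact integral: ∫_-1.5^3 f(u) du = -3.515625.
L_5 = -3.2625.
Error = -3.515625 − (-3.2625) = -0.253125.

-0.253125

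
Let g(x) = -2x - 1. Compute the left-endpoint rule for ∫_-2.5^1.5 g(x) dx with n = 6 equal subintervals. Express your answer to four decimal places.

Δx = (1.5 − (-2.5))/6 = 2/3.
Left endpoints: -2.5, -11/6, -7/6, -0.5, 1/6, 5/6.
g(-2.5) = 4, g(-11/6) = 8/3, g(-7/6) = 4/3, g(-0.5) = 0, g(1/6) = -4/3, g(5/6) = -8/3.
Sum = Δx · [g(-2.5) + g(-11/6) + g(-7/6) + ...].
Sum ≈ 2.6667.

2.6667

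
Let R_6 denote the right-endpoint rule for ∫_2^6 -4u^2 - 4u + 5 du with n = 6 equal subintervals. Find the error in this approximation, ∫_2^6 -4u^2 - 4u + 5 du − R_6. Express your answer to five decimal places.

49.18519

Exact integral: ∫_2^6 f(u) du ≈ -321.3333333.
R_6 ≈ -370.5185185.
Error ≈ -321.3333333 − (-370.5185185) ≈ 49.18519.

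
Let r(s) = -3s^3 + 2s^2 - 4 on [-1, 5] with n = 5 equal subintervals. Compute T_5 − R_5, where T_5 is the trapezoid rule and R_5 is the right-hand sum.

198

T_5 = -431.04.
R_5 = -629.04.
T_5 − R_5 = 198.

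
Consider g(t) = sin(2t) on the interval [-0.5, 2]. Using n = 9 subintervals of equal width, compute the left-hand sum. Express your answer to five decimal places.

Δt = (2 − (-0.5))/9 = 5/18.
Left endpoints: -0.5, -2/9, 1/18, 1/3, 11/18, 8/9, 7/6, 13/9, 31/18.
g(-0.5) ≈ -0.84147, g(-2/9) ≈ -0.42996, g(1/18) ≈ 0.11088, g(1/3) ≈ 0.61837, g(11/18) ≈ 0.93986, g(8/9) ≈ 0.97866, g(7/6) ≈ 0.72309, g(13/9) ≈ 0.25002, g(31/18) ≈ -0.29824.
Sum = Δt · [g(-0.5) + g(-2/9) + g(1/18) + ...].
Sum ≈ 0.56978.

0.56978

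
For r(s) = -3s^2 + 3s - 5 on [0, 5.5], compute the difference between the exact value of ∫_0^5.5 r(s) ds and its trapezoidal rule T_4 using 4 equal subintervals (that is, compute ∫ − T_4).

Exact integral: ∫_0^5.5 r(s) ds = -148.5.
T_4 = -153.69921875.
Error = -148.5 − (-153.69921875) = 5.19921875.

5.19921875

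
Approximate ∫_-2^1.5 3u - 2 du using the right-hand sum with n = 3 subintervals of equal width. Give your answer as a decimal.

-3.5

Δu = (1.5 − (-2))/3 = 7/6.
Right endpoints: -5/6, 1/3, 1.5.
f(-5/6) = -4.5, f(1/3) = -1, f(1.5) = 2.5.
Sum = Δu · [f(-5/6) + f(1/3) + f(1.5)].
Sum = -3.5.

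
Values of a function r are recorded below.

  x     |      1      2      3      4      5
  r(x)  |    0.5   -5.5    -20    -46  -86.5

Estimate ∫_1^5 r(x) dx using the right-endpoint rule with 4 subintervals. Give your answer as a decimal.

Δx = 1.
Sum = 1·[(-5.5) + (-20) + (-46) + (-86.5)] = -158.

-158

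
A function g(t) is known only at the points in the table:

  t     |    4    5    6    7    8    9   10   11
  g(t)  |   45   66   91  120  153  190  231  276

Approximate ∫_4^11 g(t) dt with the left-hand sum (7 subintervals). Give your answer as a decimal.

Δt = 1.
Sum = 1·[45 + 66 + 91 + 120 + 153 + 190 + 231] = 896.

896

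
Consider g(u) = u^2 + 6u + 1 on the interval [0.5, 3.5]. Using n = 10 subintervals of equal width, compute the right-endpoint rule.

Δu = (3.5 − 0.5)/10 = 0.3.
Right endpoints: 0.8, 1.1, 1.4, 1.7, 2, 2.3, 2.6, 2.9, 3.2, 3.5.
g(0.8) = 6.44, g(1.1) = 8.81, g(1.4) = 11.36, g(1.7) = 14.09, g(2) = 17, g(2.3) = 20.09, g(2.6) = 23.36, g(2.9) = 26.81, g(3.2) = 30.44, g(3.5) = 34.25.
Sum = Δu · [g(0.8) + g(1.1) + g(1.4) + ...].
Sum = 57.795.

57.795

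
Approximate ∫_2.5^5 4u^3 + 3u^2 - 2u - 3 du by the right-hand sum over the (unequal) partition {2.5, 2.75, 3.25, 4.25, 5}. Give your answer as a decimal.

Subinterval widths: 0.25, 0.5, 1, 0.75.
Right endpoints: 2.75, 3.25, 4.25, 5.
f(2.75) = 97.375, f(3.25) = 159.5, f(4.25) = 349.75, f(5) = 562.
Sum = Σ Δu_i · f(u_i).
Sum = 875.34375.

875.34375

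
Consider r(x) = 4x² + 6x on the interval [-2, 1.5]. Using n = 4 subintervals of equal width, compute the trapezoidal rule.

11.703125

Δx = (1.5 − (-2))/4 = 0.875.
r(-2) = 4, r(-1.125) = -1.6875, r(-0.25) = -1.25, r(0.625) = 5.3125, r(1.5) = 18.
T_4 = (Δx/2)·[r(x_0) + 2r(x_1) + 2r(x_2) + 2r(x_3) + r(x_4)].
Sum = 11.703125.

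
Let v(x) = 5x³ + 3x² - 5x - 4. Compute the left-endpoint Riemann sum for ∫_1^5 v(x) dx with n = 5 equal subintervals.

579.68

Δx = (5 − 1)/5 = 0.8.
Left endpoints: 1, 1.8, 2.6, 3.4, 4.2.
v(1) = -1, v(1.8) = 25.88, v(2.6) = 91.16, v(3.4) = 210.2, v(4.2) = 398.36.
Sum = Δx · [v(1) + v(1.8) + v(2.6) + v(3.4) + v(4.2)].
Sum = 579.68.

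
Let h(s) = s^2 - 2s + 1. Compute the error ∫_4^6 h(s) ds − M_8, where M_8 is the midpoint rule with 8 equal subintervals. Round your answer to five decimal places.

Exact integral: ∫_4^6 h(s) ds ≈ 32.6666667.
M_8 = 32.65625.
Error ≈ 32.6666667 − 32.65625 ≈ 0.01042.

0.01042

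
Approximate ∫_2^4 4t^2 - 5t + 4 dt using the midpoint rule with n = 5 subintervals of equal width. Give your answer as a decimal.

52.56

Δt = (4 − 2)/5 = 0.4.
Midpoints: 2.2, 2.6, 3, 3.4, 3.8.
f(2.2) = 12.36, f(2.6) = 18.04, f(3) = 25, f(3.4) = 33.24, f(3.8) = 42.76.
Sum = Δt · [f(2.2) + f(2.6) + f(3) + f(3.4) + f(3.8)].
Sum = 52.56.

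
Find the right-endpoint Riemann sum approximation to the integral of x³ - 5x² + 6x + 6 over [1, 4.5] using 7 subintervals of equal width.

35

Δx = (4.5 − 1)/7 = 0.5.
Right endpoints: 1.5, 2, 2.5, 3, 3.5, 4, 4.5.
f(1.5) = 7.125, f(2) = 6, f(2.5) = 5.375, f(3) = 6, f(3.5) = 8.625, f(4) = 14, f(4.5) = 22.875.
Sum = Δx · [f(1.5) + f(2) + f(2.5) + ...].
Sum = 35.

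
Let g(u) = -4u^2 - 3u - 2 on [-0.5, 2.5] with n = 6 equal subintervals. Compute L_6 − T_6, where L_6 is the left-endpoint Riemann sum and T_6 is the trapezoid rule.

L_6 = -28.25.
T_6 = -36.5.
L_6 − T_6 = 8.25.

8.25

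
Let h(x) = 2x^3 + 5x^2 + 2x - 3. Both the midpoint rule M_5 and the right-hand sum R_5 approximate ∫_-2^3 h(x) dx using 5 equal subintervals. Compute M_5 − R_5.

M_5 = 77.5.
R_5 = 140.
M_5 − R_5 = -62.5.

-62.5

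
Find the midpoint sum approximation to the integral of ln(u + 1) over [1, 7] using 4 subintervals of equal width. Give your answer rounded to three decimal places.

9.283

Δu = (7 − 1)/4 = 1.5.
Midpoints: 1.75, 3.25, 4.75, 6.25.
f(1.75) ≈ 1.012, f(3.25) ≈ 1.447, f(4.75) ≈ 1.749, f(6.25) ≈ 1.981.
Sum = Δu · [f(1.75) + f(3.25) + f(4.75) + f(6.25)].
Sum ≈ 9.283.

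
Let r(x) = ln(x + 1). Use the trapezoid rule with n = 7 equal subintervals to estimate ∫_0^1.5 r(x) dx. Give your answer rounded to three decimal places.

Δx = (1.5 − 0)/7 = 3/14.
r(0) ≈ 0.000, r(3/14) ≈ 0.194, r(3/7) ≈ 0.357, r(9/14) ≈ 0.496, r(6/7) ≈ 0.619, r(15/14) ≈ 0.728, r(9/7) ≈ 0.827, r(1.5) ≈ 0.916.
T_7 = (Δx/2)·[r(x_0) + 2r(x_1) + ... + 2r(x_{6}) + r(x_7)].
Sum ≈ 0.788.

0.788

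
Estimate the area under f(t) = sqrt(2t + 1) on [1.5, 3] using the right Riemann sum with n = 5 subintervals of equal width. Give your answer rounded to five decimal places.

Δt = (3 − 1.5)/5 = 0.3.
Right endpoints: 1.8, 2.1, 2.4, 2.7, 3.
f(1.8) ≈ 2.14476, f(2.1) ≈ 2.28035, f(2.4) ≈ 2.40832, f(2.7) ≈ 2.52982, f(3) ≈ 2.64575.
Sum = Δt · [f(1.8) + f(2.1) + f(2.4) + f(2.7) + f(3)].
Sum ≈ 3.60270.

3.60270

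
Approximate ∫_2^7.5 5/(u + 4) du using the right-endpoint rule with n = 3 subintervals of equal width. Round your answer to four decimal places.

Δu = (7.5 − 2)/3 = 11/6.
Right endpoints: 23/6, 17/3, 7.5.
f(23/6) = 30/47, f(17/3) = 15/29, f(7.5) = 10/23.
Sum = Δu · [f(23/6) + f(17/3) + f(7.5)].
Sum ≈ 2.9156.

2.9156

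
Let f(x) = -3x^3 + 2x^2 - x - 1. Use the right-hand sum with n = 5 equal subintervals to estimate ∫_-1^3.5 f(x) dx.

-149.4225

Δx = (3.5 − (-1))/5 = 0.9.
Right endpoints: -0.1, 0.8, 1.7, 2.6, 3.5.
f(-0.1) = -0.877, f(0.8) = -2.056, f(1.7) = -11.659, f(2.6) = -42.808, f(3.5) = -108.625.
Sum = Δx · [f(-0.1) + f(0.8) + f(1.7) + f(2.6) + f(3.5)].
Sum = -149.4225.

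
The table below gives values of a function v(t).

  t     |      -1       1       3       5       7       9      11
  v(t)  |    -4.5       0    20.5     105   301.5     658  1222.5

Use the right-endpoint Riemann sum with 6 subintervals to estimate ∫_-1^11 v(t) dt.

Δt = 2.
Sum = 2·[0 + 20.5 + 105 + 301.5 + 658 + 1222.5] = 4615.

4615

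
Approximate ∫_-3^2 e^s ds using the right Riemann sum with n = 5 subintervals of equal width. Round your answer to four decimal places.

Δs = (2 − (-3))/5 = 1.
Right endpoints: -2, -1, 0, 1, 2.
f(-2) ≈ 0.1353, f(-1) ≈ 0.3679, f(0) ≈ 1.0000, f(1) ≈ 2.7183, f(2) ≈ 7.3891.
Sum = Δs · [f(-2) + f(-1) + f(0) + f(1) + f(2)].
Sum ≈ 11.6106.

11.6106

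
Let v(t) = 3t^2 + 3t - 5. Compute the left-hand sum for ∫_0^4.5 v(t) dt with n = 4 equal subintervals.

Δt = (4.5 − 0)/4 = 1.125.
Left endpoints: 0, 1.125, 2.25, 3.375.
v(0) = -5, v(1.125) = 2.171875, v(2.25) = 16.9375, v(3.375) = 39.296875.
Sum = Δt · [v(0) + v(1.125) + v(2.25) + v(3.375)].
Sum = 60.08203125.

60.08203125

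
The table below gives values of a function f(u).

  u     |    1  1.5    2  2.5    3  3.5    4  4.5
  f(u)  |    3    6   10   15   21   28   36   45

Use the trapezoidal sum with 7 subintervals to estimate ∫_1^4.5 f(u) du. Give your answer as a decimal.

70

Δu = 0.5.
T_7 = (0.5/2)·[3 + 2·6 + 2·10 + 2·15 + 2·21 + 2·28 + 2·36 + 45] = 70.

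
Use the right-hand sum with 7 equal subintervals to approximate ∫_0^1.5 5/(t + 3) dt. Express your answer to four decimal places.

1.9690

Δt = (1.5 − 0)/7 = 3/14.
Right endpoints: 3/14, 3/7, 9/14, 6/7, 15/14, 9/7, 1.5.
f(3/14) = 14/9, f(3/7) = 35/24, f(9/14) = 70/51, f(6/7) = 35/27, f(15/14) = 70/57, f(9/7) = 7/6, f(1.5) = 10/9.
Sum = Δt · [f(3/14) + f(3/7) + f(9/14) + ...].
Sum ≈ 1.9690.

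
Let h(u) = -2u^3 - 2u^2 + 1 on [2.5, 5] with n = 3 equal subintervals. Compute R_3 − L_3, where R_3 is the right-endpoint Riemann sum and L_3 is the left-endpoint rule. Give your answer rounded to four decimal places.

R_3 ≈ -477.245370.
L_3 ≈ -263.703704.
R_3 − L_3 ≈ -213.5417.

-213.5417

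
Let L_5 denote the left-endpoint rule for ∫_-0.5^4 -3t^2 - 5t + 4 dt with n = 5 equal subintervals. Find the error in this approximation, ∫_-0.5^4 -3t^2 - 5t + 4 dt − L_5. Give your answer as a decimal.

-29.565

Exact integral: ∫_-0.5^4 f(t) dt = -85.5.
L_5 = -55.935.
Error = -85.5 − (-55.935) = -29.565.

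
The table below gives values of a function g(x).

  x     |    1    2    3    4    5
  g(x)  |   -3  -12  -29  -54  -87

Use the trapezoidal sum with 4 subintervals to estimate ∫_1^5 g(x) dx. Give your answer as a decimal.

Δx = 1.
T_4 = (1/2)·[(-3) + 2·(-12) + 2·(-29) + 2·(-54) + (-87)] = -140.

-140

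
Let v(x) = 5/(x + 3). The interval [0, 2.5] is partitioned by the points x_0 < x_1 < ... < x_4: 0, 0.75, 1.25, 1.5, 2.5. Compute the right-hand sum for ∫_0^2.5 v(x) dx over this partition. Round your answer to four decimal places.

Subinterval widths: 0.75, 0.5, 0.25, 1.
Right endpoints: 0.75, 1.25, 1.5, 2.5.
v(0.75) = 4/3, v(1.25) = 20/17, v(1.5) = 10/9, v(2.5) = 10/11.
Sum = Σ Δx_i · v(x_i).
Sum ≈ 2.7751.

2.7751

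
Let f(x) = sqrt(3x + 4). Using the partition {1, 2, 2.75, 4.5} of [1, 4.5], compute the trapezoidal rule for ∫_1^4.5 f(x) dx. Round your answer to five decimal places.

12.12526

Subinterval widths: 1, 0.75, 1.75.
f(1) ≈ 2.64575, f(2) ≈ 3.16228, f(2.75) ≈ 3.50000, f(4.5) ≈ 4.18330.
On each subinterval the trapezoid contributes (Δx_i/2)·[f(x_{i-1}) + f(x_i)].
Sum ≈ 12.12526.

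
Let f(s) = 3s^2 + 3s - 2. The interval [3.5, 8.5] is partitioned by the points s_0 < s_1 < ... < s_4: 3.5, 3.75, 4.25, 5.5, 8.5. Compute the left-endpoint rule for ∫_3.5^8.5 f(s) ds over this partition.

Subinterval widths: 0.25, 0.5, 1.25, 3.
Left endpoints: 3.5, 3.75, 4.25, 5.5.
f(3.5) = 45.25, f(3.75) = 51.4375, f(4.25) = 64.9375, f(5.5) = 105.25.
Sum = Σ Δs_i · f(s_i).
Sum = 433.953125.

433.953125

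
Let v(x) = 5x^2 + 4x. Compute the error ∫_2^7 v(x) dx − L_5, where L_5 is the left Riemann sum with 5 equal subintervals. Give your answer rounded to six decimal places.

Exact integral: ∫_2^7 v(x) dx ≈ 648.33333333.
L_5 = 530.
Error ≈ 648.33333333 − 530 ≈ 118.333333.

118.333333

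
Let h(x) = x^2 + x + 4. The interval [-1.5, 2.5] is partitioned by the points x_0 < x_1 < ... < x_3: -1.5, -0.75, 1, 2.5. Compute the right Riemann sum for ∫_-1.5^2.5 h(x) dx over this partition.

Subinterval widths: 0.75, 1.75, 1.5.
Right endpoints: -0.75, 1, 2.5.
h(-0.75) = 3.8125, h(1) = 6, h(2.5) = 12.75.
Sum = Σ Δx_i · h(x_i).
Sum = 32.484375.

32.484375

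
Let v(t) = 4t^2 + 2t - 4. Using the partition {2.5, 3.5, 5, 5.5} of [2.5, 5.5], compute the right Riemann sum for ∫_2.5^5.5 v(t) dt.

Subinterval widths: 1, 1.5, 0.5.
Right endpoints: 3.5, 5, 5.5.
v(3.5) = 52, v(5) = 106, v(5.5) = 128.
Sum = Σ Δt_i · v(t_i).
Sum = 275.

275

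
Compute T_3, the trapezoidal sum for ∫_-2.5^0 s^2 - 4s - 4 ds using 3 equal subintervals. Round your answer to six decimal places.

7.997685

Δs = (0 − (-2.5))/3 = 5/6.
f(-2.5) = 12.25, f(-5/3) = 49/9, f(-5/6) = 1/36, f(0) = -4.
T_3 = (Δs/2)·[f(s_0) + 2f(s_1) + 2f(s_2) + f(s_3)].
Sum ≈ 7.997685.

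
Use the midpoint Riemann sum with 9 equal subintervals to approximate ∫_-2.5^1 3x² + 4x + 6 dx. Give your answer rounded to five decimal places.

Δx = (1 − (-2.5))/9 = 7/18.
Midpoints: -83/36, -23/12, -55/36, -41/36, -0.75, -13/36, 1/36, 5/12, 29/36.
f(-83/36) = 5497/432, f(-23/12) = 449/48, f(-55/36) = 2977/432, f(-41/36) = 2305/432, f(-0.75) = 4.6875, f(-13/36) = 2137/432, f(1/36) = 2641/432, f(5/12) = 8.1875, f(29/36) = 4825/432.
Sum = Δx · [f(-83/36) + f(-23/12) + f(-55/36) + ...].
Sum ≈ 26.99267.

26.99267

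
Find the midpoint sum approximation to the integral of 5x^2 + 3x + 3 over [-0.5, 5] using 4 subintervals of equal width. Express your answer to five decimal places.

Δx = (5 − (-0.5))/4 = 1.375.
Midpoints: 0.1875, 1.5625, 2.9375, 4.3125.
f(0.1875) = 3.73828125, f(1.5625) = 19.89453125, f(2.9375) = 54.95703125, f(4.3125) = 108.92578125.
Sum = Δx · [f(0.1875) + f(1.5625) + f(2.9375) + f(4.3125)].
Sum ≈ 257.83398.

257.83398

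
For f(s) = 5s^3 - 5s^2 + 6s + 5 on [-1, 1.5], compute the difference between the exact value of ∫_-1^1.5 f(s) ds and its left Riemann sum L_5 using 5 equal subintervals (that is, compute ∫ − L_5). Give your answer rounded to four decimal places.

Exact integral: ∫_-1^1.5 f(s) ds ≈ 14.036458.
L_5 = 6.25.
Error ≈ 14.036458 − 6.25 ≈ 7.7865.

7.7865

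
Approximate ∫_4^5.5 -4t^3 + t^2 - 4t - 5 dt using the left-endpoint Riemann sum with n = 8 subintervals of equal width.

-623.8125

Δt = (5.5 − 4)/8 = 0.1875.
Left endpoints: 4, 4.1875, 4.375, 4.5625, 4.75, 4.9375, 5.125, 5.3125.
f(4) = -261, f(4.1875) = -305079/1024, f(4.375) = -338.3203125, f(4.5625) = -391509/1024, f(4.75) = -430.125, f(4.9375) = -493419/1024, f(5.125) = -537.6796875, f(5.3125) = -612105/1024.
Sum = Δt · [f(4) + f(4.1875) + f(4.375) + ...].
Sum = -623.8125.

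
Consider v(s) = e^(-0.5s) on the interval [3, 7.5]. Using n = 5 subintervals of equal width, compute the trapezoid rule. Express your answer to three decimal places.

Δs = (7.5 − 3)/5 = 0.9.
v(3) ≈ 0.223, v(3.9) ≈ 0.142, v(4.8) ≈ 0.091, v(5.7) ≈ 0.058, v(6.6) ≈ 0.037, v(7.5) ≈ 0.024.
T_5 = (Δs/2)·[v(s_0) + 2v(s_1) + ... + 2v(s_{4}) + v(s_5)].
Sum ≈ 0.406.

0.406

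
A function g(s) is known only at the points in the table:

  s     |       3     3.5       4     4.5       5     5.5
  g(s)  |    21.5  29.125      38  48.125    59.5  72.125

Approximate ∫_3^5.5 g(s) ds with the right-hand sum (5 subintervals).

Δs = 0.5.
Sum = 0.5·[29.125 + 38 + 48.125 + 59.5 + 72.125] = 123.4375.

123.4375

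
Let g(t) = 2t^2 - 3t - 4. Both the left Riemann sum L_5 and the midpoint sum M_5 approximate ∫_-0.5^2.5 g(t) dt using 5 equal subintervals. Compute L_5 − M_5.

L_5 = -11.04.
M_5 = -10.68.
L_5 − M_5 = -0.36.

-0.36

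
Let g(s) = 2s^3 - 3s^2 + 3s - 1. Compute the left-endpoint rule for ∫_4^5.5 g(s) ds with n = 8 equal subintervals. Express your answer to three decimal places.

231.646

Δs = (5.5 − 4)/8 = 0.1875.
Left endpoints: 4, 4.1875, 4.375, 4.5625, 4.75, 4.9375, 5.125, 5.3125.
g(4) = 91, g(4.1875) = 216707/2048, g(4.375) = 122.18359375, g(4.5625) = 287105/2048, g(4.75) = 159.90625, g(4.9375) = 371543/2048, g(5.125) = 204.80078125, g(5.3125) = 471317/2048.
Sum = Δs · [g(4) + g(4.1875) + g(4.375) + ...].
Sum ≈ 231.646.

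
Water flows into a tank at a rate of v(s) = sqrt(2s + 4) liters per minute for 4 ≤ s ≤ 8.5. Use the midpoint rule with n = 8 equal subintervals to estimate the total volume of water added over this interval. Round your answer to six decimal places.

Δs = (8.5 − 4)/8 = 0.5625.
Midpoints: 4.28125, 4.84375, 5.40625, 5.96875, 6.53125, 7.09375, 7.65625, 8.21875.
v(4.28125) ≈ 3.544362, v(4.84375) ≈ 3.699662, v(5.40625) ≈ 3.848701, v(5.96875) ≈ 3.992180, v(6.53125) ≈ 4.130678, v(7.09375) ≈ 4.264681, v(7.65625) ≈ 4.394599, v(8.21875) ≈ 4.520785.
Sum = Δs · [v(4.28125) + v(4.84375) + v(5.40625) + ...].
Sum ≈ 18.222552.

18.222552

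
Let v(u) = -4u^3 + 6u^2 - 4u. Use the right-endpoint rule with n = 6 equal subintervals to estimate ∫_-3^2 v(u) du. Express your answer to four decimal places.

72.7778

Δu = (2 − (-3))/6 = 5/6.
Right endpoints: -13/6, -4/3, -0.5, 1/3, 7/6, 2.
v(-13/6) = 2093/27, v(-4/3) = 688/27, v(-0.5) = 4, v(1/3) = -22/27, v(7/6) = -77/27, v(2) = -16.
Sum = Δu · [v(-13/6) + v(-4/3) + v(-0.5) + ...].
Sum ≈ 72.7778.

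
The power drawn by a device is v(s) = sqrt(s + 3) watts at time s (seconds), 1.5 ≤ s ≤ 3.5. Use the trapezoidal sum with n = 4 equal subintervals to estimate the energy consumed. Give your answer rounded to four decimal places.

4.6831

Δs = (3.5 − 1.5)/4 = 0.5.
v(1.5) ≈ 2.1213, v(2) ≈ 2.2361, v(2.5) ≈ 2.3452, v(3) ≈ 2.4495, v(3.5) ≈ 2.5495.
T_4 = (Δs/2)·[v(s_0) + 2v(s_1) + 2v(s_2) + 2v(s_3) + v(s_4)].
Sum ≈ 4.6831.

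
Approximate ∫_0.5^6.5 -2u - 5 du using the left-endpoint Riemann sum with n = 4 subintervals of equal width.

Δu = (6.5 − 0.5)/4 = 1.5.
Left endpoints: 0.5, 2, 3.5, 5.
f(0.5) = -6, f(2) = -9, f(3.5) = -12, f(5) = -15.
Sum = Δu · [f(0.5) + f(2) + f(3.5) + f(5)].
Sum = -63.

-63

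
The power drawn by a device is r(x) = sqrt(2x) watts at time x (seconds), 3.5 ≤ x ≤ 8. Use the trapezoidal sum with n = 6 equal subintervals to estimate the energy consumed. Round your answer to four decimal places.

15.1539

Δx = (8 − 3.5)/6 = 0.75.
r(3.5) ≈ 2.6458, r(4.25) ≈ 2.9155, r(5) ≈ 3.1623, r(5.75) ≈ 3.3912, r(6.5) ≈ 3.6056, r(7.25) ≈ 3.8079, r(8) ≈ 4.0000.
T_6 = (Δx/2)·[r(x_0) + 2r(x_1) + ... + 2r(x_{5}) + r(x_6)].
Sum ≈ 15.1539.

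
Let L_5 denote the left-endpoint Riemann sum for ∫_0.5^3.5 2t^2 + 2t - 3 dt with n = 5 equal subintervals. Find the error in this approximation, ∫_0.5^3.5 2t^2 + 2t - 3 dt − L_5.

8.64

Exact integral: ∫_0.5^3.5 f(t) dt = 31.5.
L_5 = 22.86.
Error = 31.5 − 22.86 = 8.64.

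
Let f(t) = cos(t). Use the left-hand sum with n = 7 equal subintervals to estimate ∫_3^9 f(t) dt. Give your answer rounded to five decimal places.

Δt = (9 − 3)/7 = 6/7.
Left endpoints: 3, 27/7, 33/7, 39/7, 45/7, 51/7, 57/7.
f(3) ≈ -0.98999, f(27/7) ≈ -0.75473, f(33/7) ≈ 0.00190, f(39/7) ≈ 0.75722, f(45/7) ≈ 0.98945, f(51/7) ≈ 0.53817, f(57/7) ≈ -0.28487.
Sum = Δt · [f(3) + f(27/7) + f(33/7) + ...].
Sum ≈ 0.22040.

0.22040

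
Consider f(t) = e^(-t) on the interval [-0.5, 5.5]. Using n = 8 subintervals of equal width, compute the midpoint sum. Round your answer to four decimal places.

1.6067

Δt = (5.5 − (-0.5))/8 = 0.75.
Midpoints: -0.125, 0.625, 1.375, 2.125, 2.875, 3.625, 4.375, 5.125.
f(-0.125) ≈ 1.1331, f(0.625) ≈ 0.5353, f(1.375) ≈ 0.2528, f(2.125) ≈ 0.1194, f(2.875) ≈ 0.0564, f(3.625) ≈ 0.0266, f(4.375) ≈ 0.0126, f(5.125) ≈ 0.0059.
Sum = Δt · [f(-0.125) + f(0.625) + f(1.375) + ...].
Sum ≈ 1.6067.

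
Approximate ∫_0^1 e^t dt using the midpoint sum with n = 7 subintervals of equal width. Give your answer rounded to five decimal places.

Δt = (1 − 0)/7 = 1/7.
Midpoints: 1/14, 3/14, 5/14, 0.5, 9/14, 11/14, 13/14.
f(1/14) ≈ 1.07404, f(3/14) ≈ 1.23898, f(5/14) ≈ 1.42924, f(0.5) ≈ 1.64872, f(9/14) ≈ 1.90191, f(11/14) ≈ 2.19397, f(13/14) ≈ 2.53089.
Sum = Δt · [f(1/14) + f(3/14) + f(5/14) + ...].
Sum ≈ 1.71682.

1.71682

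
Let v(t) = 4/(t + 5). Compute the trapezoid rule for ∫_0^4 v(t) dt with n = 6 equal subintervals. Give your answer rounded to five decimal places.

2.35523

Δt = (4 − 0)/6 = 2/3.
v(0) = 0.8, v(2/3) = 12/17, v(4/3) = 12/19, v(2) = 4/7, v(8/3) = 12/23, v(10/3) = 0.48, v(4) = 4/9.
T_6 = (Δt/2)·[v(t_0) + 2v(t_1) + ... + 2v(t_{5}) + v(t_6)].
Sum ≈ 2.35523.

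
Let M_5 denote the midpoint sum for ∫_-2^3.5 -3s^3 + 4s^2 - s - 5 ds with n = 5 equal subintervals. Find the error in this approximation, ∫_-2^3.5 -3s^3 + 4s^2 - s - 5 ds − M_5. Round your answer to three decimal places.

-1.525

Exact integral: ∫_-2^3.5 f(s) ds ≈ -64.33854.
M_5 = -62.8134375.
Error ≈ -64.33854 − (-62.8134375) ≈ -1.525.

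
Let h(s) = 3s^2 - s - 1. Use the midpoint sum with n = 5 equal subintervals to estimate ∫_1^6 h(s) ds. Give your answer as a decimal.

Δs = (6 − 1)/5 = 1.
Midpoints: 1.5, 2.5, 3.5, 4.5, 5.5.
h(1.5) = 4.25, h(2.5) = 15.25, h(3.5) = 32.25, h(4.5) = 55.25, h(5.5) = 84.25.
Sum = Δs · [h(1.5) + h(2.5) + h(3.5) + h(4.5) + h(5.5)].
Sum = 191.25.

191.25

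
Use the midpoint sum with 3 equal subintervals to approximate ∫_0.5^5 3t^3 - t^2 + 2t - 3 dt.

418.2890625

Δt = (5 − 0.5)/3 = 1.5.
Midpoints: 1.25, 2.75, 4.25.
f(1.25) = 3.796875, f(2.75) = 57.328125, f(4.25) = 217.734375.
Sum = Δt · [f(1.25) + f(2.75) + f(4.25)].
Sum = 418.2890625.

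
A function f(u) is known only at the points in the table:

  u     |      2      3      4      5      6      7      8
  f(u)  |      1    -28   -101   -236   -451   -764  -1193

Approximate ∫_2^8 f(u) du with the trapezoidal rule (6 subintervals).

Δu = 1.
T_6 = (1/2)·[1 + 2·(-28) + 2·(-101) + 2·(-236) + 2·(-451) + 2·(-764) + (-1193)] = -2176.

-2176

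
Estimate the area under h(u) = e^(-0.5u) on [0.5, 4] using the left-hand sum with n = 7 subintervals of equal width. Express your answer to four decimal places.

1.4545

Δu = (4 − 0.5)/7 = 0.5.
Left endpoints: 0.5, 1, 1.5, 2, 2.5, 3, 3.5.
h(0.5) ≈ 0.7788, h(1) ≈ 0.6065, h(1.5) ≈ 0.4724, h(2) ≈ 0.3679, h(2.5) ≈ 0.2865, h(3) ≈ 0.2231, h(3.5) ≈ 0.1738.
Sum = Δu · [h(0.5) + h(1) + h(1.5) + ...].
Sum ≈ 1.4545.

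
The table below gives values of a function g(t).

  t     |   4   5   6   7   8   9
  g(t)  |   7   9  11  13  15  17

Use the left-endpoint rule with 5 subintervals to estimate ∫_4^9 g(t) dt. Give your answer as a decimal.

55

Δt = 1.
Sum = 1·[7 + 9 + 11 + 13 + 15] = 55.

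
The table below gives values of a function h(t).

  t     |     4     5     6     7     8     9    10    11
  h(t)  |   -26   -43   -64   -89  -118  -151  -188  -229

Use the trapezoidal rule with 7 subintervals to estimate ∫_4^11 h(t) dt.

-780.5

Δt = 1.
T_7 = (1/2)·[(-26) + 2·(-43) + 2·(-64) + 2·(-89) + 2·(-118) + 2·(-151) + 2·(-188) + (-229)] = -780.5.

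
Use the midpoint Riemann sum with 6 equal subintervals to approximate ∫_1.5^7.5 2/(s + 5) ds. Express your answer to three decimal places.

Δs = (7.5 − 1.5)/6 = 1.
Midpoints: 2, 3, 4, 5, 6, 7.
f(2) = 2/7, f(3) = 0.25, f(4) = 2/9, f(5) = 0.2, f(6) = 2/11, f(7) = 1/6.
Sum = Δs · [f(2) + f(3) + f(4) + ...].
Sum ≈ 1.306.

1.306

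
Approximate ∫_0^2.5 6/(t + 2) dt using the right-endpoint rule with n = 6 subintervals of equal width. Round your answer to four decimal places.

Δt = (2.5 − 0)/6 = 5/12.
Right endpoints: 5/12, 5/6, 1.25, 5/3, 25/12, 2.5.
f(5/12) = 72/29, f(5/6) = 36/17, f(1.25) = 24/13, f(5/3) = 18/11, f(25/12) = 72/49, f(2.5) = 4/3.
Sum = Δt · [f(5/12) + f(5/6) + f(1.25) + ...].
Sum ≈ 4.5357.

4.5357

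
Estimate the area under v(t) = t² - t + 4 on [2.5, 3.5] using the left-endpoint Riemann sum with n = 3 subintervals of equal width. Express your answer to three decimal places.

Δt = (3.5 − 2.5)/3 = 1/3.
Left endpoints: 2.5, 17/6, 19/6.
v(2.5) = 7.75, v(17/6) = 331/36, v(19/6) = 391/36.
Sum = Δt · [v(2.5) + v(17/6) + v(19/6)].
Sum ≈ 9.269.

9.269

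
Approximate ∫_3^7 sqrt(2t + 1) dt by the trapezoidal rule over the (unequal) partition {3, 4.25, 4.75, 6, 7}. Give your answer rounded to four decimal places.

Subinterval widths: 1.25, 0.5, 1.25, 1.
f(3) ≈ 2.6458, f(4.25) ≈ 3.0822, f(4.75) ≈ 3.2404, f(6) ≈ 3.6056, f(7) ≈ 3.8730.
On each subinterval the trapezoid contributes (Δt_i/2)·[f(t_{i-1}) + f(t_i)].
Sum ≈ 13.1786.

13.1786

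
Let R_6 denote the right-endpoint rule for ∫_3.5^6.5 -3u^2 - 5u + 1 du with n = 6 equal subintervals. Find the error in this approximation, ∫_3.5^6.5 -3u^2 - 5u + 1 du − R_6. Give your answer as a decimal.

Exact integral: ∫_3.5^6.5 f(u) du = -303.75.
R_6 = -330.375.
Error = -303.75 − (-330.375) = 26.625.

26.625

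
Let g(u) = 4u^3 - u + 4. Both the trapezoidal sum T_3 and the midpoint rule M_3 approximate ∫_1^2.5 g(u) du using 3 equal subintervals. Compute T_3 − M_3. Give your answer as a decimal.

1.96875

T_3 = 42.75.
M_3 = 40.78125.
T_3 − M_3 = 1.96875.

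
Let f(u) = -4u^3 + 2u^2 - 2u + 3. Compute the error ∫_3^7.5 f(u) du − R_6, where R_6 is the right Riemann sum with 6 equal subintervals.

585.984375

Exact integral: ∫_3^7.5 f(u) du = -2853.5625.
R_6 = -3439.546875.
Error = -2853.5625 − (-3439.546875) = 585.984375.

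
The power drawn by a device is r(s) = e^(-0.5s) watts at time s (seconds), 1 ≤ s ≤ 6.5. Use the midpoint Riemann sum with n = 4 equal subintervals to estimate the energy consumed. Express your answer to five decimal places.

1.11345

Δs = (6.5 − 1)/4 = 1.375.
Midpoints: 1.6875, 3.0625, 4.4375, 5.8125.
r(1.6875) ≈ 0.43009, r(3.0625) ≈ 0.21627, r(4.4375) ≈ 0.10874, r(5.8125) ≈ 0.05468.
Sum = Δs · [r(1.6875) + r(3.0625) + r(4.4375) + r(5.8125)].
Sum ≈ 1.11345.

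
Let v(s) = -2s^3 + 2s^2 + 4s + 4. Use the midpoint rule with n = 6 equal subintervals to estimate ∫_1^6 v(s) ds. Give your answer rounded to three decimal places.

-408.669

Δs = (6 − 1)/6 = 5/6.
Midpoints: 17/12, 2.25, 37/12, 47/12, 4.75, 67/12.
v(17/12) = 6907/864, v(2.25) = 0.34375, v(37/12) = -20113/864, v(47/12) = -60323/864, v(4.75) = -146.21875, v(67/12) = -224143/864.
Sum = Δs · [v(17/12) + v(2.25) + v(37/12) + ...].
Sum ≈ -408.669.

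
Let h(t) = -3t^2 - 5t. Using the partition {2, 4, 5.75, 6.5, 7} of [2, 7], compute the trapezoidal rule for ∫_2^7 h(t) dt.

Subinterval widths: 2, 1.75, 0.75, 0.5.
h(2) = -22, h(4) = -68, h(5.75) = -127.9375, h(6.5) = -159.25, h(7) = -182.
On each subinterval the trapezoid contributes (Δt_i/2)·[h(t_{i-1}) + h(t_i)].
Sum = -454.453125.

-454.453125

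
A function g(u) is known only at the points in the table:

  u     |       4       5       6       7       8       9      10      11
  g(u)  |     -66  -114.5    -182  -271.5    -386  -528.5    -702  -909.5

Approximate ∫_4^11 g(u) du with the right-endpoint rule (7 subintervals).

Δu = 1.
Sum = 1·[(-114.5) + (-182) + (-271.5) + (-386) + (-528.5) + (-702) + (-909.5)] = -3094.

-3094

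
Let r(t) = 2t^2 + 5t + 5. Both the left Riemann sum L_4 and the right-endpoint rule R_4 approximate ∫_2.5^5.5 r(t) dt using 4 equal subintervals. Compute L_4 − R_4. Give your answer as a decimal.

-47.25

L_4 = 152.4375.
R_4 = 199.6875.
L_4 − R_4 = -47.25.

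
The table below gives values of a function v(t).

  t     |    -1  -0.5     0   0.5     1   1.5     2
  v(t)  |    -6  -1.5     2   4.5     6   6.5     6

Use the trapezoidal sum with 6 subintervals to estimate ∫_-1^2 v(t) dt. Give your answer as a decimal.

Δt = 0.5.
T_6 = (0.5/2)·[(-6) + 2·(-1.5) + 2·2 + 2·4.5 + 2·6 + 2·6.5 + 6] = 8.75.

8.75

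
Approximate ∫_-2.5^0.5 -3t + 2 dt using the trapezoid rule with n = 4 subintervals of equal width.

15

Δt = (0.5 − (-2.5))/4 = 0.75.
f(-2.5) = 9.5, f(-1.75) = 7.25, f(-1) = 5, f(-0.25) = 2.75, f(0.5) = 0.5.
T_4 = (Δt/2)·[f(t_0) + 2f(t_1) + 2f(t_2) + 2f(t_3) + f(t_4)].
Sum = 15.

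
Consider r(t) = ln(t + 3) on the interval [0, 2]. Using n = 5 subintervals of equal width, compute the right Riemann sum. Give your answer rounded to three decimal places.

Δt = (2 − 0)/5 = 0.4.
Right endpoints: 0.4, 0.8, 1.2, 1.6, 2.
r(0.4) ≈ 1.224, r(0.8) ≈ 1.335, r(1.2) ≈ 1.435, r(1.6) ≈ 1.526, r(2) ≈ 1.609.
Sum = Δt · [r(0.4) + r(0.8) + r(1.2) + r(1.6) + r(2)].
Sum ≈ 2.852.

2.852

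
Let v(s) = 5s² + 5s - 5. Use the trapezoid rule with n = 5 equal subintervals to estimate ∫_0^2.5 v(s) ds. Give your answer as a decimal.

29.6875

Δs = (2.5 − 0)/5 = 0.5.
v(0) = -5, v(0.5) = -1.25, v(1) = 5, v(1.5) = 13.75, v(2) = 25, v(2.5) = 38.75.
T_5 = (Δs/2)·[v(s_0) + 2v(s_1) + ... + 2v(s_{4}) + v(s_5)].
Sum = 29.6875.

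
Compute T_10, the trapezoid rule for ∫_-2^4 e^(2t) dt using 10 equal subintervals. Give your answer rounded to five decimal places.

Δt = (4 − (-2))/10 = 0.6.
f(-2) ≈ 0.01832, f(-1.4) ≈ 0.06081, f(-0.8) ≈ 0.20190, f(-0.2) ≈ 0.67032, f(0.4) ≈ 2.22554, f(1) ≈ 7.38906, f(1.6) ≈ 24.53253, f(2.2) ≈ 81.45087, f(2.8) ≈ 270.42641, f(3.4) ≈ 897.84729, f(4) ≈ 2980.95799.
T_10 = (Δt/2)·[f(t_0) + 2f(t_1) + ... + 2f(t_{9}) + f(t_10)].
Sum ≈ 1665.17572.

1665.17572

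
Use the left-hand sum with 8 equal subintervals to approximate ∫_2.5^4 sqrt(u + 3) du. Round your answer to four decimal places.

Δu = (4 − 2.5)/8 = 0.1875.
Left endpoints: 2.5, 2.6875, 2.875, 3.0625, 3.25, 3.4375, 3.625, 3.8125.
f(2.5) ≈ 2.3452, f(2.6875) ≈ 2.3848, f(2.875) ≈ 2.4238, f(3.0625) ≈ 2.4622, f(3.25) ≈ 2.5000, f(3.4375) ≈ 2.5372, f(3.625) ≈ 2.5739, f(3.8125) ≈ 2.6101.
Sum = Δu · [f(2.5) + f(2.6875) + f(2.875) + ...].
Sum ≈ 3.7195.

3.7195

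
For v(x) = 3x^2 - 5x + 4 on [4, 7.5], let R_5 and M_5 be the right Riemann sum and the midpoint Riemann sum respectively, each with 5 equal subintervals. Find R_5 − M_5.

37.42375

R_5 = 308.245.
M_5 = 270.82125.
R_5 − M_5 = 37.42375.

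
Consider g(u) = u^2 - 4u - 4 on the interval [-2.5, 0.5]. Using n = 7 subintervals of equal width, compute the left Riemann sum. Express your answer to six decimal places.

9.198980

Δu = (0.5 − (-2.5))/7 = 3/7.
Left endpoints: -2.5, -29/14, -23/14, -17/14, -11/14, -5/14, 1/14.
g(-2.5) = 12.25, g(-29/14) = 1681/196, g(-23/14) = 1033/196, g(-17/14) = 457/196, g(-11/14) = -47/196, g(-5/14) = -479/196, g(1/14) = -839/196.
Sum = Δu · [g(-2.5) + g(-29/14) + g(-23/14) + ...].
Sum ≈ 9.198980.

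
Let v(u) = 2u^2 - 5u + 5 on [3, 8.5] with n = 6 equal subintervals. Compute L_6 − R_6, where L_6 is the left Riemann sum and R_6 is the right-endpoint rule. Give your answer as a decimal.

-90.75

L_6 ≈ 216.95718.
R_6 ≈ 307.70718.
L_6 − R_6 = -90.75.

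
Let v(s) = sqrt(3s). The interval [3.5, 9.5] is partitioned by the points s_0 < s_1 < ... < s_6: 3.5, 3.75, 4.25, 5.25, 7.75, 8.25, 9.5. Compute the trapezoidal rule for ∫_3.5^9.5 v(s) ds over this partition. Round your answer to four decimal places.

26.2084

Subinterval widths: 0.25, 0.5, 1, 2.5, 0.5, 1.25.
v(3.5) ≈ 3.2404, v(3.75) ≈ 3.3541, v(4.25) ≈ 3.5707, v(5.25) ≈ 3.9686, v(7.75) ≈ 4.8218, v(8.25) ≈ 4.9749, v(9.5) ≈ 5.3385.
On each subinterval the trapezoid contributes (Δs_i/2)·[v(s_{i-1}) + v(s_i)].
Sum ≈ 26.2084.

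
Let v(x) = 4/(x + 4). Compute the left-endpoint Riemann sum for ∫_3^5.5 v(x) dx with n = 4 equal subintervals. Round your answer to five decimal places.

1.26973

Δx = (5.5 − 3)/4 = 0.625.
Left endpoints: 3, 3.625, 4.25, 4.875.
v(3) = 4/7, v(3.625) = 32/61, v(4.25) = 16/33, v(4.875) = 32/71.
Sum = Δx · [v(3) + v(3.625) + v(4.25) + v(4.875)].
Sum ≈ 1.26973.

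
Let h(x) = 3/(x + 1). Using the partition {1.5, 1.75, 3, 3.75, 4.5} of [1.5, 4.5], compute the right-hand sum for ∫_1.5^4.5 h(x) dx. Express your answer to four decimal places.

2.0930

Subinterval widths: 0.25, 1.25, 0.75, 0.75.
Right endpoints: 1.75, 3, 3.75, 4.5.
h(1.75) = 12/11, h(3) = 0.75, h(3.75) = 12/19, h(4.5) = 6/11.
Sum = Σ Δx_i · h(x_i).
Sum ≈ 2.0930.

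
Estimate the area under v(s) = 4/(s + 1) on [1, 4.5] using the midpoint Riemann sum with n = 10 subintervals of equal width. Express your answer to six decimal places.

4.042001

Δs = (4.5 − 1)/10 = 0.35.
Midpoints: 1.175, 1.525, 1.875, 2.225, 2.575, 2.925, 3.275, 3.625, 3.975, 4.325.
v(1.175) = 160/87, v(1.525) = 160/101, v(1.875) = 32/23, v(2.225) = 160/129, v(2.575) = 160/143, v(2.925) = 160/157, v(3.275) = 160/171, v(3.625) = 32/37, v(3.975) = 160/199, v(4.325) = 160/213.
Sum = Δs · [v(1.175) + v(1.525) + v(1.875) + ...].
Sum ≈ 4.042001.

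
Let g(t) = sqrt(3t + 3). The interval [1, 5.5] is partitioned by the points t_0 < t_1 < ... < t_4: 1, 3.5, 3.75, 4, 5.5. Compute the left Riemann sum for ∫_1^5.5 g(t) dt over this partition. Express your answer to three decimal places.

Subinterval widths: 2.5, 0.25, 0.25, 1.5.
Left endpoints: 1, 3.5, 3.75, 4.
g(1) ≈ 2.449, g(3.5) ≈ 3.674, g(3.75) ≈ 3.775, g(4) ≈ 3.873.
Sum = Σ Δt_i · g(t_i).
Sum ≈ 13.795.

13.795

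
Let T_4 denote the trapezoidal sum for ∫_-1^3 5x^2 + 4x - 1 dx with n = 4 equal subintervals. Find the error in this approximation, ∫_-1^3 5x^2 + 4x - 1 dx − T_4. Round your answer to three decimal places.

Exact integral: ∫_-1^3 f(x) dx ≈ 58.66667.
T_4 = 62.
Error ≈ 58.66667 − 62 ≈ -3.333.

-3.333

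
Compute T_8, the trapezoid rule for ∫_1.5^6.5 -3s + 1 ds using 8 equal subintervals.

Δs = (6.5 − 1.5)/8 = 0.625.
f(1.5) = -3.5, f(2.125) = -5.375, f(2.75) = -7.25, f(3.375) = -9.125, f(4) = -11, f(4.625) = -12.875, f(5.25) = -14.75, f(5.875) = -16.625, f(6.5) = -18.5.
T_8 = (Δs/2)·[f(s_0) + 2f(s_1) + ... + 2f(s_{7}) + f(s_8)].
Sum = -55.

-55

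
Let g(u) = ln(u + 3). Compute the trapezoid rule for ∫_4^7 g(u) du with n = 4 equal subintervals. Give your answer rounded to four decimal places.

6.4025

Δu = (7 − 4)/4 = 0.75.
g(4) ≈ 1.9459, g(4.75) ≈ 2.0477, g(5.5) ≈ 2.1401, g(6.25) ≈ 2.2246, g(7) ≈ 2.3026.
T_4 = (Δu/2)·[g(u_0) + 2g(u_1) + 2g(u_2) + 2g(u_3) + g(u_4)].
Sum ≈ 6.4025.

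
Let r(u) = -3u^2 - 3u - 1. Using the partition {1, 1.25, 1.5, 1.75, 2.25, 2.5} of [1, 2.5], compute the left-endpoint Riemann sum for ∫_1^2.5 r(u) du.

-20.625

Subinterval widths: 0.25, 0.25, 0.25, 0.5, 0.25.
Left endpoints: 1, 1.25, 1.5, 1.75, 2.25.
r(1) = -7, r(1.25) = -9.4375, r(1.5) = -12.25, r(1.75) = -15.4375, r(2.25) = -22.9375.
Sum = Σ Δu_i · r(u_i).
Sum = -20.625.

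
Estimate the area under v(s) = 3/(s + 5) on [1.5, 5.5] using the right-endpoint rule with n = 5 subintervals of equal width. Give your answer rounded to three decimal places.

1.371

Δs = (5.5 − 1.5)/5 = 0.8.
Right endpoints: 2.3, 3.1, 3.9, 4.7, 5.5.
v(2.3) = 30/73, v(3.1) = 10/27, v(3.9) = 30/89, v(4.7) = 30/97, v(5.5) = 2/7.
Sum = Δs · [v(2.3) + v(3.1) + v(3.9) + v(4.7) + v(5.5)].
Sum ≈ 1.371.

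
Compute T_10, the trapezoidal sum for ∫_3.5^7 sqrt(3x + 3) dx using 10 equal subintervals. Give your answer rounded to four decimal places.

15.1041

Δx = (7 − 3.5)/10 = 0.35.
f(3.5) ≈ 3.6742, f(3.85) ≈ 3.8144, f(4.2) ≈ 3.9497, f(4.55) ≈ 4.0804, f(4.9) ≈ 4.2071, f(5.25) ≈ 4.3301, f(5.6) ≈ 4.4497, f(5.95) ≈ 4.5662, f(6.3) ≈ 4.6797, f(6.65) ≈ 4.7906, f(7) ≈ 4.8990.
T_10 = (Δx/2)·[f(x_0) + 2f(x_1) + ... + 2f(x_{9}) + f(x_10)].
Sum ≈ 15.1041.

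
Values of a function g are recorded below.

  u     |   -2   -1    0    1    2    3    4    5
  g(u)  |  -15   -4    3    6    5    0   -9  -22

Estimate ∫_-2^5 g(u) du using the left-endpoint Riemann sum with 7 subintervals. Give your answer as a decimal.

-14

Δu = 1.
Sum = 1·[(-15) + (-4) + 3 + 6 + 5 + 0 + (-9)] = -14.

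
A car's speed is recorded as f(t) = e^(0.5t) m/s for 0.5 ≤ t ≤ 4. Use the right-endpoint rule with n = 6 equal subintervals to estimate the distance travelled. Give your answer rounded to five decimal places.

Δt = (4 − 0.5)/6 = 7/12.
Right endpoints: 13/12, 5/3, 2.25, 17/6, 41/12, 4.
f(13/12) ≈ 1.71887, f(5/3) ≈ 2.30098, f(2.25) ≈ 3.08022, f(17/6) ≈ 4.12335, f(41/12) ≈ 5.51975, f(4) ≈ 7.38906.
Sum = Δt · [f(13/12) + f(5/3) + f(2.25) + ...].
Sum ≈ 14.07713.

14.07713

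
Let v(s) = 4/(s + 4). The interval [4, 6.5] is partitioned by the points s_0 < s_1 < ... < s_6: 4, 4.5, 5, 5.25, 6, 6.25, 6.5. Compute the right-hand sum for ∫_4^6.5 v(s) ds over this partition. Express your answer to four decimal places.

1.0584

Subinterval widths: 0.5, 0.5, 0.25, 0.75, 0.25, 0.25.
Right endpoints: 4.5, 5, 5.25, 6, 6.25, 6.5.
v(4.5) = 8/17, v(5) = 4/9, v(5.25) = 16/37, v(6) = 0.4, v(6.25) = 16/41, v(6.5) = 8/21.
Sum = Σ Δs_i · v(s_i).
Sum ≈ 1.0584.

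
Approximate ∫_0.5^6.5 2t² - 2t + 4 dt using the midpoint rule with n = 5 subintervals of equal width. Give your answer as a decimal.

163.56

Δt = (6.5 − 0.5)/5 = 1.2.
Midpoints: 1.1, 2.3, 3.5, 4.7, 5.9.
f(1.1) = 4.22, f(2.3) = 9.98, f(3.5) = 21.5, f(4.7) = 38.78, f(5.9) = 61.82.
Sum = Δt · [f(1.1) + f(2.3) + f(3.5) + f(4.7) + f(5.9)].
Sum = 163.56.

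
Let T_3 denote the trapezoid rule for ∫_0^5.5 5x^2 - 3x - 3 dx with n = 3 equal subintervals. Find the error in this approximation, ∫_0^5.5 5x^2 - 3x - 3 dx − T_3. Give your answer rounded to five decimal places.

-15.40509

Exact integral: ∫_0^5.5 f(x) dx ≈ 215.4166667.
T_3 ≈ 230.8217593.
Error ≈ 215.4166667 − 230.8217593 ≈ -15.40509.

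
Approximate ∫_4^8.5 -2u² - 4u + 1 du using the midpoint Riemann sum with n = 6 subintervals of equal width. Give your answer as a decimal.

Δu = (8.5 − 4)/6 = 0.75.
Midpoints: 4.375, 5.125, 5.875, 6.625, 7.375, 8.125.
f(4.375) = -54.78125, f(5.125) = -72.03125, f(5.875) = -91.53125, f(6.625) = -113.28125, f(7.375) = -137.28125, f(8.125) = -163.53125.
Sum = Δu · [f(4.375) + f(5.125) + f(5.875) + ...].
Sum = -474.328125.

-474.328125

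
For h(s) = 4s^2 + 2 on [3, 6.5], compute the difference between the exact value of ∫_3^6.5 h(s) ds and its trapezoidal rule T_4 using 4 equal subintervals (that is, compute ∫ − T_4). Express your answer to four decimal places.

Exact integral: ∫_3^6.5 h(s) ds ≈ 337.166667.
T_4 = 338.953125.
Error ≈ 337.166667 − 338.953125 ≈ -1.7865.

-1.7865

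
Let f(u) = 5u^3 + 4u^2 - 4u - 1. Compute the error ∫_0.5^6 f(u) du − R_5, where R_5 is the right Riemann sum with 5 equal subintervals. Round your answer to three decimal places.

-718.715

Exact integral: ∫_0.5^6 f(u) du ≈ 1830.75521.
R_5 = 2549.47.
Error ≈ 1830.75521 − 2549.47 ≈ -718.715.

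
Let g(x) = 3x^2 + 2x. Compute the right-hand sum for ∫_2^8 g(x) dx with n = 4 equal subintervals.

Δx = (8 − 2)/4 = 1.5.
Right endpoints: 3.5, 5, 6.5, 8.
g(3.5) = 43.75, g(5) = 85, g(6.5) = 139.75, g(8) = 208.
Sum = Δx · [g(3.5) + g(5) + g(6.5) + g(8)].
Sum = 714.75.

714.75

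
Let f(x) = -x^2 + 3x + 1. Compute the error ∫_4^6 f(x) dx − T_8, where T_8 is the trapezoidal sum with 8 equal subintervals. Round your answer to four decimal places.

0.0208

Exact integral: ∫_4^6 f(x) dx ≈ -18.666667.
T_8 = -18.6875.
Error ≈ -18.666667 − (-18.6875) ≈ 0.0208.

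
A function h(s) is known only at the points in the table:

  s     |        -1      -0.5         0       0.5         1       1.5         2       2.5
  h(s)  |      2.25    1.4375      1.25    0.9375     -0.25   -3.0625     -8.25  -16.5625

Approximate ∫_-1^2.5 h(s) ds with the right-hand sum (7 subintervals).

Δs = 0.5.
Sum = 0.5·[1.4375 + 1.25 + 0.9375 + (-0.25) + (-3.0625) + (-8.25) + (-16.5625)] = -12.25.

-12.25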